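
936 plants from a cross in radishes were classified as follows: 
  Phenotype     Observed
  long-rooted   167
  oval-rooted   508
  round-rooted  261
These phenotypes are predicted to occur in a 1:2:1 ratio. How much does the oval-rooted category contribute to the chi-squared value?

The 1:2:1 ratio has 4 parts, so with N = 936 the expected counts are:
  long-rooted: 936 × 1/4 = 234
  oval-rooted: 936 × 2/4 = 468
  round-rooted: 936 × 1/4 = 234
Contribution of oval-rooted: (508 − 468)² / 468 = 3.4188

3.419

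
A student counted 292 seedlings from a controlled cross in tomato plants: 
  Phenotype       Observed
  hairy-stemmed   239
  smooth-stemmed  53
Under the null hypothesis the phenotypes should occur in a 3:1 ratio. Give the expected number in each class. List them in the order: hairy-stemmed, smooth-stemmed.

Expected counts for N = 292 under a 3:1 ratio (total parts = 4):
  hairy-stemmed: 292 × 3/4 = 219
  smooth-stemmed: 292 × 1/4 = 73

219, 73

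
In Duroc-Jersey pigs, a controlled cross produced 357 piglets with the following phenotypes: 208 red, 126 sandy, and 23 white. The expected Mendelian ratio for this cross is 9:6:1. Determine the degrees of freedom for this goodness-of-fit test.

A goodness-of-fit test with 3 phenotype classes has df = 3 − 1 = 2.

2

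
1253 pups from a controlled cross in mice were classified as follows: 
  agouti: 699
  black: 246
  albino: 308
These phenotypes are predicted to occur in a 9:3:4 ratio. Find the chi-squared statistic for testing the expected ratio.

0.657

Under the 9:3:4 hypothesis (Σ ratio = 16, N = 1253):
  agouti: 1253 × 9/16 = 704.8125
  black: 1253 × 3/16 = 234.9375
  albino: 1253 × 4/16 = 313.25
χ² = Σ (O − E)² / E
  agouti: (699 − 704.8125)² / 704.8125 = 0.0479
  black: (246 − 234.9375)² / 234.9375 = 0.5209
  albino: (308 − 313.25)² / 313.25 = 0.0880
χ² = 0.0479 + 0.5209 + 0.0880 = 0.6568 ≈ 0.657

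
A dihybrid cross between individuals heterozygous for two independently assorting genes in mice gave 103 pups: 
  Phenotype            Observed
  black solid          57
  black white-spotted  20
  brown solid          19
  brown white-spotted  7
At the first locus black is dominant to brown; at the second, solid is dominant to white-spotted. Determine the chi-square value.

A dihybrid F₂ with independent assortment and complete dominance at both loci gives a 9:3:3:1 phenotypic ratio.
Under the 9:3:3:1 hypothesis (Σ ratio = 16, N = 103):
  black solid: 103 × 9/16 = 57.9375
  black white-spotted: 103 × 3/16 = 19.3125
  brown solid: 103 × 3/16 = 19.3125
  brown white-spotted: 103 × 1/16 = 6.4375
χ² = Σ (O − E)² / E
  black solid: (57 − 57.9375)² / 57.9375 = 0.0152
  black white-spotted: (20 − 19.3125)² / 19.3125 = 0.0245
  brown solid: (19 − 19.3125)² / 19.3125 = 0.0051
  brown white-spotted: (7 − 6.4375)² / 6.4375 = 0.0492
χ² = 0.0152 + 0.0245 + 0.0051 + 0.0492 = 0.094

0.094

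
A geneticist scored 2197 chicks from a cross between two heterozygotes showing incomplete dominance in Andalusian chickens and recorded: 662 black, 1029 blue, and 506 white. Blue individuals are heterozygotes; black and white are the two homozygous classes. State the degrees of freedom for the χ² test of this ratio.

With incomplete dominance, a heterozygote × heterozygote cross gives a 1:2:1 phenotypic ratio.
A goodness-of-fit test with 3 phenotype classes has df = 3 − 1 = 2.

2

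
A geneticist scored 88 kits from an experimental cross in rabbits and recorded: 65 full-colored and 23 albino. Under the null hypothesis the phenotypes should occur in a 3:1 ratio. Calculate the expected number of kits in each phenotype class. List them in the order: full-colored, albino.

66, 22

The 3:1 ratio has 4 parts, so with N = 88 the expected counts are:
  full-colored: 88 × 3/4 = 66
  albino: 88 × 1/4 = 22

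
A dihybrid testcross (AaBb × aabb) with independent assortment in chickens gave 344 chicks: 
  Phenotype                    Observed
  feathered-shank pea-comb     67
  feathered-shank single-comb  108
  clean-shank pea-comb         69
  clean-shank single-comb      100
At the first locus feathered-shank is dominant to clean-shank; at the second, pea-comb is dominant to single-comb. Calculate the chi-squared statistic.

15.465

A dihybrid testcross with independent assortment gives a 1:1:1:1 ratio.
The 1:1:1:1 ratio has 4 parts, so with N = 344 the expected counts are:
  feathered-shank pea-comb: 344 × 1/4 = 86
  feathered-shank single-comb: 344 × 1/4 = 86
  clean-shank pea-comb: 344 × 1/4 = 86
  clean-shank single-comb: 344 × 1/4 = 86
χ² = Σ (O − E)² / E
  feathered-shank pea-comb: (67 − 86)² / 86 = 4.1977
  feathered-shank single-comb: (108 − 86)² / 86 = 5.6279
  clean-shank pea-comb: (69 − 86)² / 86 = 3.3605
  clean-shank single-comb: (100 − 86)² / 86 = 2.2791
χ² = 4.1977 + 5.6279 + 3.3605 + 2.2791 = 15.4652 ≈ 15.465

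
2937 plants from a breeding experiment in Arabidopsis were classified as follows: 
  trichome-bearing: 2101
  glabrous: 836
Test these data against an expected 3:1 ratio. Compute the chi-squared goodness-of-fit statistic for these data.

18.800

The 3:1 ratio has 4 parts, so with N = 2937 the expected counts are:
  trichome-bearing: 2937 × 3/4 = 2202.75
  glabrous: 2937 × 1/4 = 734.25
χ² = Σ (O − E)² / E
  trichome-bearing: (2101 − 2202.75)² / 2202.75 = 4.7001
  glabrous: (836 − 734.25)² / 734.25 = 14.1002
χ² = 4.7001 + 14.1002 = 18.8003 ≈ 18.800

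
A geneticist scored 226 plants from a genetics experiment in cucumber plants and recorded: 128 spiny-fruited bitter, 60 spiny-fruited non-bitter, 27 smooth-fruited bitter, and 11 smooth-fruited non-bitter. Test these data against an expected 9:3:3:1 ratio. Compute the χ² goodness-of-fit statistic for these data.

13.607

Expected counts for N = 226 under a 9:3:3:1 ratio (total parts = 16):
  spiny-fruited bitter: 226 × 9/16 = 127.125
  spiny-fruited non-bitter: 226 × 3/16 = 42.375
  smooth-fruited bitter: 226 × 3/16 = 42.375
  smooth-fruited non-bitter: 226 × 1/16 = 14.125
χ² = Σ (O − E)² / E
  spiny-fruited bitter: (128 − 127.125)² / 127.125 = 0.0060
  spiny-fruited non-bitter: (60 − 42.375)² / 42.375 = 7.3308
  smooth-fruited bitter: (27 − 42.375)² / 42.375 = 5.5785
  smooth-fruited non-bitter: (11 − 14.125)² / 14.125 = 0.6914
χ² = 0.0060 + 7.3308 + 5.5785 + 0.6914 = 13.6067 ≈ 13.607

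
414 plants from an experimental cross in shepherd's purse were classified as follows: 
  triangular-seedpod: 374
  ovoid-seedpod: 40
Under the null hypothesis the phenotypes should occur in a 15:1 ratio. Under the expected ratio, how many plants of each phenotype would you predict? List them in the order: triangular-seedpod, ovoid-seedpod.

388.125, 25.875

Total ratio parts = 16. Expected numbers out of 414:
  triangular-seedpod: 414 × 15/16 = 388.125
  ovoid-seedpod: 414 × 1/16 = 25.875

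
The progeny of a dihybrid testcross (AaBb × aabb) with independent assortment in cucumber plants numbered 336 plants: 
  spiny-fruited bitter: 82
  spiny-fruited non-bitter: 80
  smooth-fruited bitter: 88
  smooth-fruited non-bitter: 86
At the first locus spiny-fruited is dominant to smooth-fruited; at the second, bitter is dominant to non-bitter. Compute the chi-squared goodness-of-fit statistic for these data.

0.476

A dihybrid testcross with independent assortment gives a 1:1:1:1 ratio.
Under the 1:1:1:1 hypothesis (Σ ratio = 4, N = 336):
  spiny-fruited bitter: 336 × 1/4 = 84
  spiny-fruited non-bitter: 336 × 1/4 = 84
  smooth-fruited bitter: 336 × 1/4 = 84
  smooth-fruited non-bitter: 336 × 1/4 = 84
χ² = Σ (O − E)² / E
  spiny-fruited bitter: (82 − 84)² / 84 = 0.0476
  spiny-fruited non-bitter: (80 − 84)² / 84 = 0.1905
  smooth-fruited bitter: (88 − 84)² / 84 = 0.1905
  smooth-fruited non-bitter: (86 − 84)² / 84 = 0.0476
χ² = 0.0476 + 0.1905 + 0.1905 + 0.0476 = 0.4762 ≈ 0.476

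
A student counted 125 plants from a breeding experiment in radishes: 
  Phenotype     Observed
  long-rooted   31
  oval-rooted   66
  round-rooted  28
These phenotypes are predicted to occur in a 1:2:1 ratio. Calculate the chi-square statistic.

Under the 1:2:1 hypothesis (Σ ratio = 4, N = 125):
  long-rooted: 125 × 1/4 = 31.25
  oval-rooted: 125 × 2/4 = 62.5
  round-rooted: 125 × 1/4 = 31.25
χ² = Σ (O − E)² / E
  long-rooted: (31 − 31.25)² / 31.25 = 0.0020
  oval-rooted: (66 − 62.5)² / 62.5 = 0.1960
  round-rooted: (28 − 31.25)² / 31.25 = 0.3380
χ² = 0.0020 + 0.1960 + 0.3380 = 0.536

0.536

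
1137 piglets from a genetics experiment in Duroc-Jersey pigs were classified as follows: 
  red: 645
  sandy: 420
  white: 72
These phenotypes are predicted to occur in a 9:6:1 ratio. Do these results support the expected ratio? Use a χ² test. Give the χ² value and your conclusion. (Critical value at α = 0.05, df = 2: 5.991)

Expected counts for N = 1137 under a 9:6:1 ratio (total parts = 16):
  red: 1137 × 9/16 = 639.5625
  sandy: 1137 × 6/16 = 426.375
  white: 1137 × 1/16 = 71.0625
χ² = Σ (O − E)² / E
  red: (645 − 639.5625)² / 639.5625 = 0.0462
  sandy: (420 − 426.375)² / 426.375 = 0.0953
  white: (72 − 71.0625)² / 71.0625 = 0.0124
χ² = 0.0462 + 0.0953 + 0.0124 = 0.1539 ≈ 0.154
Degrees of freedom = 3 − 1 = 2; critical value at α = 0.05 is 5.991.
Since 0.154 < 5.991, we fail to reject the null hypothesis — the data are consistent with the 9:6:1 ratio.

0.154; consistent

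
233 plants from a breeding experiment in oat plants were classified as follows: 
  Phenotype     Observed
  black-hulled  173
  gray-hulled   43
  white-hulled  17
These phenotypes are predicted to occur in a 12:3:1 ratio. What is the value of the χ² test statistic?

The 12:3:1 ratio has 16 parts, so with N = 233 the expected counts are:
  black-hulled: 233 × 12/16 = 174.75
  gray-hulled: 233 × 3/16 = 43.6875
  white-hulled: 233 × 1/16 = 14.5625
χ² = Σ (O − E)² / E
  black-hulled: (173 − 174.75)² / 174.75 = 0.0175
  gray-hulled: (43 − 43.6875)² / 43.6875 = 0.0108
  white-hulled: (17 − 14.5625)² / 14.5625 = 0.4080
χ² = 0.0175 + 0.0108 + 0.4080 = 0.4363 ≈ 0.436

0.436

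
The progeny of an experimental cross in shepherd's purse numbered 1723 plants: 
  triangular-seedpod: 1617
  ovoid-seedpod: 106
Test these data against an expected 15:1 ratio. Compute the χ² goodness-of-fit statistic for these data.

0.028

Total ratio parts = 16. Expected numbers out of 1723:
  triangular-seedpod: 1723 × 15/16 = 1615.3125
  ovoid-seedpod: 1723 × 1/16 = 107.6875
χ² = Σ (O − E)² / E
  triangular-seedpod: (1617 − 1615.3125)² / 1615.3125 = 0.0018
  ovoid-seedpod: (106 − 107.6875)² / 107.6875 = 0.0264
χ² = 0.0018 + 0.0264 = 0.0282 ≈ 0.028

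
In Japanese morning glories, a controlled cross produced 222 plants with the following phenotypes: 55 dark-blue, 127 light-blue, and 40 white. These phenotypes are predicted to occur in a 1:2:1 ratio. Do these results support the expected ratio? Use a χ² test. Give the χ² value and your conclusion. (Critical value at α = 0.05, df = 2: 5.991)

6.640; not consistent

Total ratio parts = 4. Expected numbers out of 222:
  dark-blue: 222 × 1/4 = 55.5
  light-blue: 222 × 2/4 = 111
  white: 222 × 1/4 = 55.5
χ² = Σ (O − E)² / E
  dark-blue: (55 − 55.5)² / 55.5 = 0.0045
  light-blue: (127 − 111)² / 111 = 2.3063
  white: (40 − 55.5)² / 55.5 = 4.3288
χ² = 0.0045 + 2.3063 + 4.3288 = 6.6396 ≈ 6.640
Degrees of freedom = 3 − 1 = 2; critical value at α = 0.05 is 5.991.
Since 6.640 > 5.991, we reject the null hypothesis — the data do not fit the 1:2:1 ratio.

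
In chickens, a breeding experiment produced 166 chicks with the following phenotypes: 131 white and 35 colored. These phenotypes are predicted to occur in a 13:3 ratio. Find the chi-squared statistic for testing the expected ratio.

Expected counts for N = 166 under a 13:3 ratio (total parts = 16):
  white: 166 × 13/16 = 134.875
  colored: 166 × 3/16 = 31.125
χ² = Σ (O − E)² / E
  white: (131 − 134.875)² / 134.875 = 0.1113
  colored: (35 − 31.125)² / 31.125 = 0.4824
χ² = 0.1113 + 0.4824 = 0.5937 ≈ 0.594

0.594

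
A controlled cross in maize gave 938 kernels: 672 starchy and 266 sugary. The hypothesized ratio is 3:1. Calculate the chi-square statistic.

The 3:1 ratio has 4 parts, so with N = 938 the expected counts are:
  starchy: 938 × 3/4 = 703.5
  sugary: 938 × 1/4 = 234.5
χ² = Σ (O − E)² / E
  starchy: (672 − 703.5)² / 703.5 = 1.4104
  sugary: (266 − 234.5)² / 234.5 = 4.2313
χ² = 1.4104 + 4.2313 = 5.6417 ≈ 5.642

5.642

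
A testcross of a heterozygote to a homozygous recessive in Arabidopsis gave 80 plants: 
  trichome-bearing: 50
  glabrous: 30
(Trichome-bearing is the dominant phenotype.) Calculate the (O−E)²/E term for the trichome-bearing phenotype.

A testcross of a heterozygote (Aa × aa) gives a 1:1 phenotypic ratio.
Under the 1:1 hypothesis (Σ ratio = 2, N = 80):
  trichome-bearing: 80 × 1/2 = 40
  glabrous: 80 × 1/2 = 40
Contribution of trichome-bearing: (50 − 40)² / 40 = 2.5000

2.500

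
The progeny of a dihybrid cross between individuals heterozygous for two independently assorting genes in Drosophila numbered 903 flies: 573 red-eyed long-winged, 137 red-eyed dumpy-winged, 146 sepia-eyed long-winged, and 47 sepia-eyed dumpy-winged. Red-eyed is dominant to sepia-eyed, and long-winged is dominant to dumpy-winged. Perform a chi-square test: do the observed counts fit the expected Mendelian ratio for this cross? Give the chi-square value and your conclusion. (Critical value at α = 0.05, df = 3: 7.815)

19.289; not consistent

A dihybrid F₂ with independent assortment and complete dominance at both loci gives a 9:3:3:1 phenotypic ratio.
Total ratio parts = 16. Expected numbers out of 903:
  red-eyed long-winged: 903 × 9/16 = 507.9375
  red-eyed dumpy-winged: 903 × 3/16 = 169.3125
  sepia-eyed long-winged: 903 × 3/16 = 169.3125
  sepia-eyed dumpy-winged: 903 × 1/16 = 56.4375
χ² = Σ (O − E)² / E
  red-eyed long-winged: (573 − 507.9375)² / 507.9375 = 8.3340
  red-eyed dumpy-winged: (137 − 169.3125)² / 169.3125 = 6.1667
  sepia-eyed long-winged: (146 − 169.3125)² / 169.3125 = 3.2099
  sepia-eyed dumpy-winged: (47 − 56.4375)² / 56.4375 = 1.5781
χ² = 8.3340 + 6.1667 + 3.2099 + 1.5781 = 19.2887 ≈ 19.289
Degrees of freedom = 4 − 1 = 3; critical value at α = 0.05 is 7.815.
Since 19.289 > 7.815, we reject the null hypothesis — the data do not fit the 9:3:3:1 ratio.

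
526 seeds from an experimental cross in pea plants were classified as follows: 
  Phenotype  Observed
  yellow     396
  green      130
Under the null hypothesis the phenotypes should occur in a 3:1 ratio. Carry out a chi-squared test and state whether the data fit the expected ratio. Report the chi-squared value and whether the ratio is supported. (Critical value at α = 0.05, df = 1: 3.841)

0.023; consistent

Under the 3:1 hypothesis (Σ ratio = 4, N = 526):
  yellow: 526 × 3/4 = 394.5
  green: 526 × 1/4 = 131.5
χ² = Σ (O − E)² / E
  yellow: (396 − 394.5)² / 394.5 = 0.0057
  green: (130 − 131.5)² / 131.5 = 0.0171
χ² = 0.0057 + 0.0171 = 0.0228 ≈ 0.023
Degrees of freedom = 2 − 1 = 1; critical value at α = 0.05 is 3.841.
Since 0.023 < 3.841, we fail to reject the null hypothesis — the data are consistent with the 3:1 ratio.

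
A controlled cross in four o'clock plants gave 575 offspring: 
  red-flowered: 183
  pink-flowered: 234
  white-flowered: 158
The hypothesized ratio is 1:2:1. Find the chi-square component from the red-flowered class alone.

Total ratio parts = 4. Expected numbers out of 575:
  red-flowered: 575 × 1/4 = 143.75
  pink-flowered: 575 × 2/4 = 287.5
  white-flowered: 575 × 1/4 = 143.75
Contribution of red-flowered: (183 − 143.75)² / 143.75 = 10.7170

10.717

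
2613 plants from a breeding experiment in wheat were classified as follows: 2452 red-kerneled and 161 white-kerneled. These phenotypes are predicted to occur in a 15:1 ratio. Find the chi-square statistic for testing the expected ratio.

The 15:1 ratio has 16 parts, so with N = 2613 the expected counts are:
  red-kerneled: 2613 × 15/16 = 2449.6875
  white-kerneled: 2613 × 1/16 = 163.3125
χ² = Σ (O − E)² / E
  red-kerneled: (2452 − 2449.6875)² / 2449.6875 = 0.0022
  white-kerneled: (161 − 163.3125)² / 163.3125 = 0.0327
χ² = 0.0022 + 0.0327 = 0.0349 ≈ 0.035

0.035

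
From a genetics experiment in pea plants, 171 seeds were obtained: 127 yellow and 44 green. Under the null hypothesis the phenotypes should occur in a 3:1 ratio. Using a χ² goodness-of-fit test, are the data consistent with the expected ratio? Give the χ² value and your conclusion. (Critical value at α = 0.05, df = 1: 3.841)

Under the 3:1 hypothesis (Σ ratio = 4, N = 171):
  yellow: 171 × 3/4 = 128.25
  green: 171 × 1/4 = 42.75
χ² = Σ (O − E)² / E
  yellow: (127 − 128.25)² / 128.25 = 0.0122
  green: (44 − 42.75)² / 42.75 = 0.0365
χ² = 0.0122 + 0.0365 = 0.0487 ≈ 0.049
Degrees of freedom = 2 − 1 = 1; critical value at α = 0.05 is 3.841.
Since 0.049 < 3.841, we fail to reject the null hypothesis — the data are consistent with the 3:1 ratio.

0.049; consistent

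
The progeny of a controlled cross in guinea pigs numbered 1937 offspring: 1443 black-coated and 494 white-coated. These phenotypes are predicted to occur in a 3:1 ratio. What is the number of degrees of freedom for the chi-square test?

A goodness-of-fit test with 2 phenotype classes has df = 2 − 1 = 1.

1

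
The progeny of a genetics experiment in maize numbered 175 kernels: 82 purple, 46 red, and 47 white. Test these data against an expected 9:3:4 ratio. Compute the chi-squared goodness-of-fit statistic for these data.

Expected counts for N = 175 under a 9:3:4 ratio (total parts = 16):
  purple: 175 × 9/16 = 98.4375
  red: 175 × 3/16 = 32.8125
  white: 175 × 4/16 = 43.75
χ² = Σ (O − E)² / E
  purple: (82 − 98.4375)² / 98.4375 = 2.7448
  red: (46 − 32.8125)² / 32.8125 = 5.3001
  white: (47 − 43.75)² / 43.75 = 0.2414
χ² = 2.7448 + 5.3001 + 0.2414 = 8.2863 ≈ 8.286

8.286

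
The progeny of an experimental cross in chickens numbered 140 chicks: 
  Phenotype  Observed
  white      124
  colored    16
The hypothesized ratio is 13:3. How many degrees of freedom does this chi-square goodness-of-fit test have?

A goodness-of-fit test with 2 phenotype classes has df = 2 − 1 = 1.

1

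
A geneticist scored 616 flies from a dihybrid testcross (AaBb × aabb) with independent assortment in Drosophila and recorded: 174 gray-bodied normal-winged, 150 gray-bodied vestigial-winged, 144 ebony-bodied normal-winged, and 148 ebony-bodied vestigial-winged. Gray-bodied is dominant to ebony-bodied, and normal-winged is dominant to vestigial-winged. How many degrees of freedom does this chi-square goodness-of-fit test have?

A dihybrid testcross with independent assortment gives a 1:1:1:1 ratio.
A goodness-of-fit test with 4 phenotype classes has df = 4 − 1 = 3.

3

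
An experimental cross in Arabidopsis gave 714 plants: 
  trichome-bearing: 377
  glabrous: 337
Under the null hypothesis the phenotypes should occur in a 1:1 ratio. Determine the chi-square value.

The 1:1 ratio has 2 parts, so with N = 714 the expected counts are:
  trichome-bearing: 714 × 1/2 = 357
  glabrous: 714 × 1/2 = 357
χ² = Σ (O − E)² / E
  trichome-bearing: (377 − 357)² / 357 = 1.1204
  glabrous: (337 − 357)² / 357 = 1.1204
χ² = 1.1204 + 1.1204 = 2.2408 ≈ 2.241

2.241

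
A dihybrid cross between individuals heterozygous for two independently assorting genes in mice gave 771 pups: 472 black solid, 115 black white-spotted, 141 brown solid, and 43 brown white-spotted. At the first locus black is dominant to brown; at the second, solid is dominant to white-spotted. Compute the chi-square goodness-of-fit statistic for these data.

10.076

A dihybrid F₂ with independent assortment and complete dominance at both loci gives a 9:3:3:1 phenotypic ratio.
Under the 9:3:3:1 hypothesis (Σ ratio = 16, N = 771):
  black solid: 771 × 9/16 = 433.6875
  black white-spotted: 771 × 3/16 = 144.5625
  brown solid: 771 × 3/16 = 144.5625
  brown white-spotted: 771 × 1/16 = 48.1875
χ² = Σ (O − E)² / E
  black solid: (472 − 433.6875)² / 433.6875 = 3.3846
  black white-spotted: (115 − 144.5625)² / 144.5625 = 6.0454
  brown solid: (141 − 144.5625)² / 144.5625 = 0.0878
  brown white-spotted: (43 − 48.1875)² / 48.1875 = 0.5584
χ² = 3.3846 + 6.0454 + 0.0878 + 0.5584 = 10.0762 ≈ 10.076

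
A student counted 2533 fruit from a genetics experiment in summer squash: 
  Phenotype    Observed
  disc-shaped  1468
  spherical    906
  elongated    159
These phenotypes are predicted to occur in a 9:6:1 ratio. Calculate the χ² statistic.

3.339

Under the 9:6:1 hypothesis (Σ ratio = 16, N = 2533):
  disc-shaped: 2533 × 9/16 = 1424.8125
  spherical: 2533 × 6/16 = 949.875
  elongated: 2533 × 1/16 = 158.3125
χ² = Σ (O − E)² / E
  disc-shaped: (1468 − 1424.8125)² / 1424.8125 = 1.3091
  spherical: (906 − 949.875)² / 949.875 = 2.0266
  elongated: (159 − 158.3125)² / 158.3125 = 0.0030
χ² = 1.3091 + 2.0266 + 0.0030 = 3.3387 ≈ 3.339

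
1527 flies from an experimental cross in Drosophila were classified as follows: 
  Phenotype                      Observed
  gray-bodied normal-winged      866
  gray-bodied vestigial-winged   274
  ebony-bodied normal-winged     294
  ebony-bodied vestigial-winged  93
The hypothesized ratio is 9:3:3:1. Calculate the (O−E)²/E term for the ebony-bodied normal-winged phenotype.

Total ratio parts = 16. Expected numbers out of 1527:
  gray-bodied normal-winged: 1527 × 9/16 = 858.9375
  gray-bodied vestigial-winged: 1527 × 3/16 = 286.3125
  ebony-bodied normal-winged: 1527 × 3/16 = 286.3125
  ebony-bodied vestigial-winged: 1527 × 1/16 = 95.4375
Contribution of ebony-bodied normal-winged: (294 − 286.3125)² / 286.3125 = 0.2064

0.206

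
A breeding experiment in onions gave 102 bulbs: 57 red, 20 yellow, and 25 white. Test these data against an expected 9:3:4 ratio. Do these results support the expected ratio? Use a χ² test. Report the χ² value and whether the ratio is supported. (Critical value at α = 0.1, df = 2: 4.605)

0.052; consistent

Under the 9:3:4 hypothesis (Σ ratio = 16, N = 102):
  red: 102 × 9/16 = 57.375
  yellow: 102 × 3/16 = 19.125
  white: 102 × 4/16 = 25.5
χ² = Σ (O − E)² / E
  red: (57 − 57.375)² / 57.375 = 0.0025
  yellow: (20 − 19.125)² / 19.125 = 0.0400
  white: (25 − 25.5)² / 25.5 = 0.0098
χ² = 0.0025 + 0.0400 + 0.0098 = 0.0523 ≈ 0.052
Degrees of freedom = 3 − 1 = 2; critical value at α = 0.1 is 4.605.
Since 0.052 < 4.605, we fail to reject the null hypothesis — the data are consistent with the 9:3:4 ratio.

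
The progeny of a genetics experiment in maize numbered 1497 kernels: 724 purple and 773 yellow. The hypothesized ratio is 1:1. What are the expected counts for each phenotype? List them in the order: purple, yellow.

748.5, 748.5

Under the 1:1 hypothesis (Σ ratio = 2, N = 1497):
  purple: 1497 × 1/2 = 748.5
  yellow: 1497 × 1/2 = 748.5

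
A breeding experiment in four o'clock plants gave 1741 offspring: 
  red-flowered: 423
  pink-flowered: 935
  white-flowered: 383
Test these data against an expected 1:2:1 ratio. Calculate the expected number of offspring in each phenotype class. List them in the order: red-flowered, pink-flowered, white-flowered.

The 1:2:1 ratio has 4 parts, so with N = 1741 the expected counts are:
  red-flowered: 1741 × 1/4 = 435.25
  pink-flowered: 1741 × 2/4 = 870.5
  white-flowered: 1741 × 1/4 = 435.25

435.25, 870.5, 435.25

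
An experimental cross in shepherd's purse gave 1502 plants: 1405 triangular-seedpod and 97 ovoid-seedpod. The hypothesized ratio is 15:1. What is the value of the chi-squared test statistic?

Total ratio parts = 16. Expected numbers out of 1502:
  triangular-seedpod: 1502 × 15/16 = 1408.125
  ovoid-seedpod: 1502 × 1/16 = 93.875
χ² = Σ (O − E)² / E
  triangular-seedpod: (1405 − 1408.125)² / 1408.125 = 0.0069
  ovoid-seedpod: (97 − 93.875)² / 93.875 = 0.1040
χ² = 0.0069 + 0.1040 = 0.1109 ≈ 0.111

0.111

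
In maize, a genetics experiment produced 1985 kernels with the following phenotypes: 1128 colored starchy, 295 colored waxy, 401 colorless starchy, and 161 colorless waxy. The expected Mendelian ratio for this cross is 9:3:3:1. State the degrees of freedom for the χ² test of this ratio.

3

A goodness-of-fit test with 4 phenotype classes has df = 4 − 1 = 3.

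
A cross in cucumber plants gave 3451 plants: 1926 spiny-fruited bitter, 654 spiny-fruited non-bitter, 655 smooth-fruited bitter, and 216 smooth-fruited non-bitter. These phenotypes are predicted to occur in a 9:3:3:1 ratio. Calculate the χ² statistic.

Total ratio parts = 16. Expected numbers out of 3451:
  spiny-fruited bitter: 3451 × 9/16 = 1941.1875
  spiny-fruited non-bitter: 3451 × 3/16 = 647.0625
  smooth-fruited bitter: 3451 × 3/16 = 647.0625
  smooth-fruited non-bitter: 3451 × 1/16 = 215.6875
χ² = Σ (O − E)² / E
  spiny-fruited bitter: (1926 − 1941.1875)² / 1941.1875 = 0.1188
  spiny-fruited non-bitter: (654 − 647.0625)² / 647.0625 = 0.0744
  smooth-fruited bitter: (655 − 647.0625)² / 647.0625 = 0.0974
  smooth-fruited non-bitter: (216 − 215.6875)² / 215.6875 = 0.0005
χ² = 0.1188 + 0.0744 + 0.0974 + 0.0005 = 0.2911 ≈ 0.291

0.291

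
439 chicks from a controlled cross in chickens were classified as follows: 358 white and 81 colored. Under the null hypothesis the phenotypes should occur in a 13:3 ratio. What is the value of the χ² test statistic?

Total ratio parts = 16. Expected numbers out of 439:
  white: 439 × 13/16 = 356.6875
  colored: 439 × 3/16 = 82.3125
χ² = Σ (O − E)² / E
  white: (358 − 356.6875)² / 356.6875 = 0.0048
  colored: (81 − 82.3125)² / 82.3125 = 0.0209
χ² = 0.0048 + 0.0209 = 0.0257 ≈ 0.026

0.026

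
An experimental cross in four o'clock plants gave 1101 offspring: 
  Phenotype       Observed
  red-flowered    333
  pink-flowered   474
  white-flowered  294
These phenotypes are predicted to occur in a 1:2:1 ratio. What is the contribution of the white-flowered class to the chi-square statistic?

1.277

Under the 1:2:1 hypothesis (Σ ratio = 4, N = 1101):
  red-flowered: 1101 × 1/4 = 275.25
  pink-flowered: 1101 × 2/4 = 550.5
  white-flowered: 1101 × 1/4 = 275.25
Contribution of white-flowered: (294 − 275.25)² / 275.25 = 1.2772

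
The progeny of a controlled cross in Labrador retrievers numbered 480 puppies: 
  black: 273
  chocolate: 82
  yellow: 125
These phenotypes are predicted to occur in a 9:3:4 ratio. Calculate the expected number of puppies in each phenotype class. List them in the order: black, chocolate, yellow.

270, 90, 120

Expected counts for N = 480 under a 9:3:4 ratio (total parts = 16):
  black: 480 × 9/16 = 270
  chocolate: 480 × 3/16 = 90
  yellow: 480 × 4/16 = 120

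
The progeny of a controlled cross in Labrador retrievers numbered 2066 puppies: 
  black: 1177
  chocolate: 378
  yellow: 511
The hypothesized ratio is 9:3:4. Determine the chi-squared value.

The 9:3:4 ratio has 16 parts, so with N = 2066 the expected counts are:
  black: 2066 × 9/16 = 1162.125
  chocolate: 2066 × 3/16 = 387.375
  yellow: 2066 × 4/16 = 516.5
χ² = Σ (O − E)² / E
  black: (1177 − 1162.125)² / 1162.125 = 0.1904
  chocolate: (378 − 387.375)² / 387.375 = 0.2269
  yellow: (511 − 516.5)² / 516.5 = 0.0586
χ² = 0.1904 + 0.2269 + 0.0586 = 0.4759 ≈ 0.476

0.476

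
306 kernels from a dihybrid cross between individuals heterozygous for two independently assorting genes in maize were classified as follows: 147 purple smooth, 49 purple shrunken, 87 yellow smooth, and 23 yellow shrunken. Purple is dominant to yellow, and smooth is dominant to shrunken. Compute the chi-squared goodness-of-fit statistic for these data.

20.972

A dihybrid F₂ with independent assortment and complete dominance at both loci gives a 9:3:3:1 phenotypic ratio.
Total ratio parts = 16. Expected numbers out of 306:
  purple smooth: 306 × 9/16 = 172.125
  purple shrunken: 306 × 3/16 = 57.375
  yellow smooth: 306 × 3/16 = 57.375
  yellow shrunken: 306 × 1/16 = 19.125
χ² = Σ (O − E)² / E
  purple smooth: (147 − 172.125)² / 172.125 = 3.6675
  purple shrunken: (49 − 57.375)² / 57.375 = 1.2225
  yellow smooth: (87 − 57.375)² / 57.375 = 15.2966
  yellow shrunken: (23 − 19.125)² / 19.125 = 0.7851
χ² = 3.6675 + 1.2225 + 15.2966 + 0.7851 = 20.9717 ≈ 20.972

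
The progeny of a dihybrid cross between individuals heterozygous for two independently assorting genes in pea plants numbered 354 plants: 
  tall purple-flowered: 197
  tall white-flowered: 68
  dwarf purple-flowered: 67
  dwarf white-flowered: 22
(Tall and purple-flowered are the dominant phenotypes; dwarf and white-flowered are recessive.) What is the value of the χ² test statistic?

A dihybrid F₂ with independent assortment and complete dominance at both loci gives a 9:3:3:1 phenotypic ratio.
Total ratio parts = 16. Expected numbers out of 354:
  tall purple-flowered: 354 × 9/16 = 199.125
  tall white-flowered: 354 × 3/16 = 66.375
  dwarf purple-flowered: 354 × 3/16 = 66.375
  dwarf white-flowered: 354 × 1/16 = 22.125
χ² = Σ (O − E)² / E
  tall purple-flowered: (197 − 199.125)² / 199.125 = 0.0227
  tall white-flowered: (68 − 66.375)² / 66.375 = 0.0398
  dwarf purple-flowered: (67 − 66.375)² / 66.375 = 0.0059
  dwarf white-flowered: (22 − 22.125)² / 22.125 = 0.0007
χ² = 0.0227 + 0.0398 + 0.0059 + 0.0007 = 0.0691 ≈ 0.069

0.069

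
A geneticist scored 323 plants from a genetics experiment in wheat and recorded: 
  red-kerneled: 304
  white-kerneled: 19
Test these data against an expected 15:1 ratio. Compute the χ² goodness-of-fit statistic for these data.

Expected counts for N = 323 under a 15:1 ratio (total parts = 16):
  red-kerneled: 323 × 15/16 = 302.8125
  white-kerneled: 323 × 1/16 = 20.1875
χ² = Σ (O − E)² / E
  red-kerneled: (304 − 302.8125)² / 302.8125 = 0.0047
  white-kerneled: (19 − 20.1875)² / 20.1875 = 0.0699
χ² = 0.0047 + 0.0699 = 0.0746 ≈ 0.075

0.075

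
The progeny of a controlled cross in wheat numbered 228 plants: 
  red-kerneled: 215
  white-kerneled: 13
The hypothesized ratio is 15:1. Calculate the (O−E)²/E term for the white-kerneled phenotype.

0.110

Total ratio parts = 16. Expected numbers out of 228:
  red-kerneled: 228 × 15/16 = 213.75
  white-kerneled: 228 × 1/16 = 14.25
Contribution of white-kerneled: (13 − 14.25)² / 14.25 = 0.1096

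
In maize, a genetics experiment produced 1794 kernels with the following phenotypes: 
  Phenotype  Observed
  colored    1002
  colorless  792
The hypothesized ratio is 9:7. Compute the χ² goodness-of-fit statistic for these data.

0.115

The 9:7 ratio has 16 parts, so with N = 1794 the expected counts are:
  colored: 1794 × 9/16 = 1009.125
  colorless: 1794 × 7/16 = 784.875
χ² = Σ (O − E)² / E
  colored: (1002 − 1009.125)² / 1009.125 = 0.0503
  colorless: (792 − 784.875)² / 784.875 = 0.0647
χ² = 0.0503 + 0.0647 = 0.115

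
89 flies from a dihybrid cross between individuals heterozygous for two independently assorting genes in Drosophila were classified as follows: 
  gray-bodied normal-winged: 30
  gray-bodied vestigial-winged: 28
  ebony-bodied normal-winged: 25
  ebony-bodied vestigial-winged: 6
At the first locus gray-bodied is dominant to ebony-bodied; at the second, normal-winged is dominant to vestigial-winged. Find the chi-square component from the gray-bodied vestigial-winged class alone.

A dihybrid F₂ with independent assortment and complete dominance at both loci gives a 9:3:3:1 phenotypic ratio.
Expected counts for N = 89 under a 9:3:3:1 ratio (total parts = 16):
  gray-bodied normal-winged: 89 × 9/16 = 50.0625
  gray-bodied vestigial-winged: 89 × 3/16 = 16.6875
  ebony-bodied normal-winged: 89 × 3/16 = 16.6875
  ebony-bodied vestigial-winged: 89 × 1/16 = 5.5625
Contribution of gray-bodied vestigial-winged: (28 − 16.6875)² / 16.6875 = 7.6688

7.669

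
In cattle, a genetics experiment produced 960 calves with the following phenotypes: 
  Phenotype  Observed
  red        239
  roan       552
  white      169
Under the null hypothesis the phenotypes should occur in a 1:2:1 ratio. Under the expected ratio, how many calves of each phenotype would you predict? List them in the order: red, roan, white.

240, 480, 240

Expected counts for N = 960 under a 1:2:1 ratio (total parts = 4):
  red: 960 × 1/4 = 240
  roan: 960 × 2/4 = 480
  white: 960 × 1/4 = 240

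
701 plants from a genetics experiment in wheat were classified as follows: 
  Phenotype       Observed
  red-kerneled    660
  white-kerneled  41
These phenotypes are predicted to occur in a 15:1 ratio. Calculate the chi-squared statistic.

The 15:1 ratio has 16 parts, so with N = 701 the expected counts are:
  red-kerneled: 701 × 15/16 = 657.1875
  white-kerneled: 701 × 1/16 = 43.8125
χ² = Σ (O − E)² / E
  red-kerneled: (660 − 657.1875)² / 657.1875 = 0.0120
  white-kerneled: (41 − 43.8125)² / 43.8125 = 0.1805
χ² = 0.0120 + 0.1805 = 0.1925 ≈ 0.193

0.193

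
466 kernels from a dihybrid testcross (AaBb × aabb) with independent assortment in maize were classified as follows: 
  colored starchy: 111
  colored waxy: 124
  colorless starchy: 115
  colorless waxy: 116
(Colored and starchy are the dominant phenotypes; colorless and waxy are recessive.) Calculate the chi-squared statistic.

0.764

A dihybrid testcross with independent assortment gives a 1:1:1:1 ratio.
The 1:1:1:1 ratio has 4 parts, so with N = 466 the expected counts are:
  colored starchy: 466 × 1/4 = 116.5
  colored waxy: 466 × 1/4 = 116.5
  colorless starchy: 466 × 1/4 = 116.5
  colorless waxy: 466 × 1/4 = 116.5
χ² = Σ (O − E)² / E
  colored starchy: (111 − 116.5)² / 116.5 = 0.2597
  colored waxy: (124 − 116.5)² / 116.5 = 0.4828
  colorless starchy: (115 − 116.5)² / 116.5 = 0.0193
  colorless waxy: (116 − 116.5)² / 116.5 = 0.0021
χ² = 0.2597 + 0.4828 + 0.0193 + 0.0021 = 0.7639 ≈ 0.764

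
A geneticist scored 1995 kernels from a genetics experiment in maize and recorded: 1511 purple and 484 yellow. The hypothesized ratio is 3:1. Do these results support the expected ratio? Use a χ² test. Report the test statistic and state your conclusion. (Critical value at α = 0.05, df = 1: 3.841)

Expected counts for N = 1995 under a 3:1 ratio (total parts = 4):
  purple: 1995 × 3/4 = 1496.25
  yellow: 1995 × 1/4 = 498.75
χ² = Σ (O − E)² / E
  purple: (1511 − 1496.25)² / 1496.25 = 0.1454
  yellow: (484 − 498.75)² / 498.75 = 0.4362
χ² = 0.1454 + 0.4362 = 0.5816 ≈ 0.582
Degrees of freedom = 2 − 1 = 1; critical value at α = 0.05 is 3.841.
Since 0.582 < 3.841, we fail to reject the null hypothesis — the data are consistent with the 3:1 ratio.

0.582; consistent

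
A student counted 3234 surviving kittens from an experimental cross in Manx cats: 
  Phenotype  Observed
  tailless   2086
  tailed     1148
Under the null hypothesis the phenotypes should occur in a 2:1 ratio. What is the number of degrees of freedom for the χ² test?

1

A goodness-of-fit test with 2 phenotype classes has df = 2 − 1 = 1.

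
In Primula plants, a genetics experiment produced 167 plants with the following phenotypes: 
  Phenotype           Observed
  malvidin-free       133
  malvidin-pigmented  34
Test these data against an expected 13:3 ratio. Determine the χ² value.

Under the 13:3 hypothesis (Σ ratio = 16, N = 167):
  malvidin-free: 167 × 13/16 = 135.6875
  malvidin-pigmented: 167 × 3/16 = 31.3125
χ² = Σ (O − E)² / E
  malvidin-free: (133 − 135.6875)² / 135.6875 = 0.0532
  malvidin-pigmented: (34 − 31.3125)² / 31.3125 = 0.2307
χ² = 0.0532 + 0.2307 = 0.2839 ≈ 0.284

0.284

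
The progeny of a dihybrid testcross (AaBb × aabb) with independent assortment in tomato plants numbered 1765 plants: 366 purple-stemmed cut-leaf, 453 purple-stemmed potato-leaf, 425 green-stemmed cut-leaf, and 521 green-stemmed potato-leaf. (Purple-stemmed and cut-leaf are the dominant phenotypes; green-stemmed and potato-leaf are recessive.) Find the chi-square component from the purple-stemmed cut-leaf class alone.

A dihybrid testcross with independent assortment gives a 1:1:1:1 ratio.
Total ratio parts = 4. Expected numbers out of 1765:
  purple-stemmed cut-leaf: 1765 × 1/4 = 441.25
  purple-stemmed potato-leaf: 1765 × 1/4 = 441.25
  green-stemmed cut-leaf: 1765 × 1/4 = 441.25
  green-stemmed potato-leaf: 1765 × 1/4 = 441.25
Contribution of purple-stemmed cut-leaf: (366 − 441.25)² / 441.25 = 12.8330

12.833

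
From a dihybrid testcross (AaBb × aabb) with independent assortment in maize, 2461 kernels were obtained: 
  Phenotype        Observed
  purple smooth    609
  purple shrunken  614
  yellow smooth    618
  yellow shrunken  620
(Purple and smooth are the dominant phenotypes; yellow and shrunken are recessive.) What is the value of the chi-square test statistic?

A dihybrid testcross with independent assortment gives a 1:1:1:1 ratio.
Under the 1:1:1:1 hypothesis (Σ ratio = 4, N = 2461):
  purple smooth: 2461 × 1/4 = 615.25
  purple shrunken: 2461 × 1/4 = 615.25
  yellow smooth: 2461 × 1/4 = 615.25
  yellow shrunken: 2461 × 1/4 = 615.25
χ² = Σ (O − E)² / E
  purple smooth: (609 − 615.25)² / 615.25 = 0.0635
  purple shrunken: (614 − 615.25)² / 615.25 = 0.0025
  yellow smooth: (618 − 615.25)² / 615.25 = 0.0123
  yellow shrunken: (620 − 615.25)² / 615.25 = 0.0367
χ² = 0.0635 + 0.0025 + 0.0123 + 0.0367 = 0.115

0.115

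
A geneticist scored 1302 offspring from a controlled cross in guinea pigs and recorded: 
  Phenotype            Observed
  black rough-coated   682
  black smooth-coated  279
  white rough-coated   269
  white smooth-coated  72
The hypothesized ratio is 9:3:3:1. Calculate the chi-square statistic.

Expected counts for N = 1302 under a 9:3:3:1 ratio (total parts = 16):
  black rough-coated: 1302 × 9/16 = 732.375
  black smooth-coated: 1302 × 3/16 = 244.125
  white rough-coated: 1302 × 3/16 = 244.125
  white smooth-coated: 1302 × 1/16 = 81.375
χ² = Σ (O − E)² / E
  black rough-coated: (682 − 732.375)² / 732.375 = 3.4649
  black smooth-coated: (279 − 244.125)² / 244.125 = 4.9821
  white rough-coated: (269 − 244.125)² / 244.125 = 2.5346
  white smooth-coated: (72 − 81.375)² / 81.375 = 1.0801
χ² = 3.4649 + 4.9821 + 2.5346 + 1.0801 = 12.0617 ≈ 12.062

12.062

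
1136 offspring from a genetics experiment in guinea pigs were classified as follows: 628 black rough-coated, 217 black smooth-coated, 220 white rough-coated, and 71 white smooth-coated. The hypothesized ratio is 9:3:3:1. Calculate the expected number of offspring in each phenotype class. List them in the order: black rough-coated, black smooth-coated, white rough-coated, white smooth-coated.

639, 213, 213, 71

Expected counts for N = 1136 under a 9:3:3:1 ratio (total parts = 16):
  black rough-coated: 1136 × 9/16 = 639
  black smooth-coated: 1136 × 3/16 = 213
  white rough-coated: 1136 × 3/16 = 213
  white smooth-coated: 1136 × 1/16 = 71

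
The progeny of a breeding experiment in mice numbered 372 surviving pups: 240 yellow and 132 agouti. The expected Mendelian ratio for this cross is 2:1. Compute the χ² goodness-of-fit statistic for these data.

Total ratio parts = 3. Expected numbers out of 372:
  yellow: 372 × 2/3 = 248
  agouti: 372 × 1/3 = 124
χ² = Σ (O − E)² / E
  yellow: (240 − 248)² / 248 = 0.2581
  agouti: (132 − 124)² / 124 = 0.5161
χ² = 0.2581 + 0.5161 = 0.7742 ≈ 0.774

0.774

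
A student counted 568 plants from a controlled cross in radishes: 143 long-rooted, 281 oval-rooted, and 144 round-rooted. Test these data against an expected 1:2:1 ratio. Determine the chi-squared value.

The 1:2:1 ratio has 4 parts, so with N = 568 the expected counts are:
  long-rooted: 568 × 1/4 = 142
  oval-rooted: 568 × 2/4 = 284
  round-rooted: 568 × 1/4 = 142
χ² = Σ (O − E)² / E
  long-rooted: (143 − 142)² / 142 = 0.0070
  oval-rooted: (281 − 284)² / 284 = 0.0317
  round-rooted: (144 − 142)² / 142 = 0.0282
χ² = 0.0070 + 0.0317 + 0.0282 = 0.0669 ≈ 0.067

0.067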